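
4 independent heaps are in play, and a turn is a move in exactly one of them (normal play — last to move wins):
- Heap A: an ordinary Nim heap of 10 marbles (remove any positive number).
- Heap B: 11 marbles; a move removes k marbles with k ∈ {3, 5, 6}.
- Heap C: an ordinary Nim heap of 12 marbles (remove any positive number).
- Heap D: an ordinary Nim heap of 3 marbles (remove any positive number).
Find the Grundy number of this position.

5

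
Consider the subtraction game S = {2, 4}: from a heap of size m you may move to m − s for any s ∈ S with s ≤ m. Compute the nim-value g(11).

2

Compute g(0), g(1), … for moves {2, 4}:
k:     0  1  2  3  4  5  6  7  8  9 10 11
g(k):  0  0  1  1  2  2  0  0  1  1  2  2
So g(11) = 2.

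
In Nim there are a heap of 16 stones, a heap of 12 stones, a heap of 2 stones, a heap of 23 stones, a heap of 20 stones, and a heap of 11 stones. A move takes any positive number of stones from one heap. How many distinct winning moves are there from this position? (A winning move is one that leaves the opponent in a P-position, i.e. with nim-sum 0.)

3

Compute the nim-sum pairwise:
16 ^ 12 = 28
28 ^ 2 = 30
30 ^ 23 = 9
9 ^ 20 = 29
29 ^ 11 = 22
The overall nim-sum is X = 22. A heap of size p has a winning move iff p XOR X < p (reduce it to p XOR X).
  16: 16 XOR 22 = 6 < 16 — winning move (to 6).
  12: 12 XOR 22 = 26 ≥ 12 — no move.
  2: 2 XOR 22 = 20 ≥ 2 — no move.
  23: 23 XOR 22 = 1 < 23 — winning move (to 1).
  20: 20 XOR 22 = 2 < 20 — winning move (to 2).
  11: 11 XOR 22 = 29 ≥ 11 — no move.
That gives 3 winning moves.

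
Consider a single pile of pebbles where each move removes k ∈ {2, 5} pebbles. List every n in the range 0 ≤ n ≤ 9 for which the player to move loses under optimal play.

0, 1, 4, 7, 8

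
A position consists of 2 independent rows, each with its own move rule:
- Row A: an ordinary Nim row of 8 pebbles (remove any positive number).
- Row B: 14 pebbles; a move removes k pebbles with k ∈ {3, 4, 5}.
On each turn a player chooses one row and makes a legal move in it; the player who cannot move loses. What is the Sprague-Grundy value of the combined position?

Row A is a plain Nim row of size 8, so its Grundy value is 8.
For row B, compute g(0), g(1), … with moves {3, 4, 5}:
k:     0  1  2  3  4  5  6  7  8  9 10 11 12 13 14
g(k):  0  0  0  1  1  1  2  2  0  0  0  1  1  1  2
So g(14) = 2.
By the Sprague-Grundy theorem, the Grundy value of a sum of independent games is the XOR of the component values.
Combined value = 8 ⊕ 2 = 10.

10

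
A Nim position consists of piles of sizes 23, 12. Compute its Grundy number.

27

Compute the nim-sum pairwise:
23 XOR 12 = 27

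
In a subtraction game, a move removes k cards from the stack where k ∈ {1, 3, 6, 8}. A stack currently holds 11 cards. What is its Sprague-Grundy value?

0

Build the Grundy sequence with g(k) = mex{g(k−s) : s ∈ {1, 3, 6, 8}, s ≤ k}:
k:     0  1  2  3  4  5  6  7  8  9 10 11
g(k):  0  1  0  1  0  1  2  3  2  0  1  0
So g(11) = 0.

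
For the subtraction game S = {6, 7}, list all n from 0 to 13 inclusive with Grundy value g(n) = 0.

0, 1, 2, 3, 4, 5, 13

Build the Grundy sequence with g(k) = mex{g(k−s) : s ∈ {6, 7}, s ≤ k}:
g(0) = mex{} = 0
g(1) = mex{} = 0
g(2) = mex{} = 0
g(3) = mex{} = 0
g(4) = mex{} = 0
g(5) = mex{} = 0
g(6) = mex{0} = 1
g(7) = mex{0} = 1
g(8) = mex{0} = 1
g(9) = mex{0} = 1
g(10) = mex{0} = 1
g(11) = mex{0} = 1
g(12) = mex{0,1} = 2
g(13) = mex{1} = 0
The P-positions (g = 0) in 0..13 are 0, 1, 2, 3, 4, 5, 13.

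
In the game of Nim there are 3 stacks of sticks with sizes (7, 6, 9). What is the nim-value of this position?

8

Nim-sum: 7 XOR 6 XOR 9 = 8.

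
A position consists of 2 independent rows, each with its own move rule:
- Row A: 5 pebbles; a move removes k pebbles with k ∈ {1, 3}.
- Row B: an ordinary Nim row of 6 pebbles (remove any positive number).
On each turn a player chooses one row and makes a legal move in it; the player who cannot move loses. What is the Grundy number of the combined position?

Grundy values for row A (subtraction set {1, 3}):
k:     0  1  2  3  4  5
g(k):  0  1  0  1  0  1
So g(5) = 1.
Row B is a plain Nim row of size 6, so its Grundy value is 6.
By the Sprague-Grundy theorem, the Grundy value of a sum of independent games is the XOR of the component values.
Combined value = 1 ⊕ 6 = 7.

7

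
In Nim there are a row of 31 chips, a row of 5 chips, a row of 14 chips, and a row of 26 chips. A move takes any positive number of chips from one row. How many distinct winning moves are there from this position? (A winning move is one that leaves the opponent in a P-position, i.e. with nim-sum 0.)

Nim-sum: 31 XOR 5 XOR 14 XOR 26 = 14.
The overall nim-sum is X = 14. A row of size p has a winning move iff p XOR X < p (reduce it to p XOR X).
  31: 31 XOR 14 = 17 < 31 — winning move (to 17).
  5: 5 XOR 14 = 11 ≥ 5 — no move.
  14: 14 XOR 14 = 0 < 14 — winning move (to 0).
  26: 26 XOR 14 = 20 < 26 — winning move (to 20).
That gives 3 winning moves.

3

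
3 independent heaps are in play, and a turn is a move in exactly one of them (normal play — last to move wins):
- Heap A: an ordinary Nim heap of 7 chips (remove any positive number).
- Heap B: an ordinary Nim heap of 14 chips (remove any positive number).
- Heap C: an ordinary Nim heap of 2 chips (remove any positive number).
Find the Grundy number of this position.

11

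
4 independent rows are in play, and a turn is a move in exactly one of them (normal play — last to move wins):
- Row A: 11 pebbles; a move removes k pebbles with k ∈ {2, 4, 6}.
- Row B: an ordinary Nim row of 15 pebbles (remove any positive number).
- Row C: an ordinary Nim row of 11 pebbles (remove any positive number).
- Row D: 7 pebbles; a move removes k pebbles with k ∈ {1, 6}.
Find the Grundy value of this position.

Grundy values for row A (subtraction set {2, 4, 6}):
k:     0  1  2  3  4  5  6  7  8  9 10 11
g(k):  0  0  1  1  2  2  3  3  0  0  1  1
So g(11) = 1.
Row B is a plain Nim row of size 15, so its Grundy value is 15.
Row C is a plain Nim row of size 11, so its Grundy value is 11.
Build the Grundy sequence for row D with g(k) = mex{g(k−s) : s ∈ {1, 6}, s ≤ k}:
k:     0  1  2  3  4  5  6  7
g(k):  0  1  0  1  0  1  2  0
So g(7) = 0.
The value of a disjunctive sum is the nim-sum of the parts.
Combined value = 1 XOR 15 XOR 11 XOR 0 = 5.

5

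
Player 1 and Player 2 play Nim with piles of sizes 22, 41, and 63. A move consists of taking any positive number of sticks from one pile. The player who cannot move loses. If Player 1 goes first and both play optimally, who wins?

Compute the nim-sum pairwise:
22 XOR 41 = 63
63 XOR 63 = 0
The nim-sum is 0, so this is a P-position: the player to move is in a losing position under optimal play; Player 1 is about to move from it and so loses — Player 2 wins.

Player 2 wins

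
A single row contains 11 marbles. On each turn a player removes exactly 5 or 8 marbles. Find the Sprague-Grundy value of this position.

2

Compute g(0), g(1), … for moves {5, 8}:
k:     0  1  2  3  4  5  6  7  8  9 10 11
g(k):  0  0  0  0  0  1  1  1  1  1  2  2
So g(11) = 2.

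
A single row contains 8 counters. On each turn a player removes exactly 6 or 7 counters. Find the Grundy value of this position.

1

Compute g(0), g(1), … for moves {6, 7}:
g(0) = mex{} = 0
g(1) = mex{} = 0
g(2) = mex{} = 0
g(3) = mex{} = 0
g(4) = mex{} = 0
g(5) = mex{} = 0
g(6) = mex{0} = 1
g(7) = mex{0} = 1
g(8) = mex{0} = 1
So g(8) = 1.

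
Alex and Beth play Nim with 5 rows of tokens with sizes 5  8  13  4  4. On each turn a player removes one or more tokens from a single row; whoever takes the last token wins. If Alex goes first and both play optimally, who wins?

Bitwise XOR of the heap sizes:
  0101  (5)
  1000  (8)
  1101  (13)
  0100  (4)
  0100  (4)
  ----
  0000  (0)
The nim-sum is 0, so this is a P-position: the player to move is in a losing position under optimal play; Alex is about to move from it and so loses — Beth wins.

Beth wins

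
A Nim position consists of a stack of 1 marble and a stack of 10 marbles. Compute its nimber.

Write each in binary and XOR column by column:
  0001  (1)
  1010  (10)
  ----
  1011  (11)

11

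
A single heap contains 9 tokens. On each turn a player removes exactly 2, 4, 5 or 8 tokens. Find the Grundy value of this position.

Grundy values for subtraction set {2, 4, 5, 8}:
g(0) = mex{} = 0
g(1) = mex{} = 0
g(2) = mex{0} = 1
g(3) = mex{0} = 1
g(4) = mex{0,1} = 2
g(5) = mex{0,1} = 2
g(6) = mex{0,1,2} = 3
g(7) = mex{1,2} = 0
g(8) = mex{0,1,2,3} = 4
g(9) = mex{0,2} = 1
So g(9) = 1.

1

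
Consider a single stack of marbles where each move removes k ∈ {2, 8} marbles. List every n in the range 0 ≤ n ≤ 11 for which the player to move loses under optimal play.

0, 1, 4, 5, 10, 11

Grundy values for subtraction set {2, 8}:
g(0) = mex{} = 0
g(1) = mex{} = 0
g(2) = mex{0} = 1
g(3) = mex{0} = 1
g(4) = mex{1} = 0
g(5) = mex{1} = 0
g(6) = mex{0} = 1
g(7) = mex{0} = 1
g(8) = mex{0,1} = 2
g(9) = mex{0,1} = 2
g(10) = mex{1,2} = 0
g(11) = mex{1,2} = 0
The P-positions (g = 0) in 0..11 are 0, 1, 4, 5, 10, 11.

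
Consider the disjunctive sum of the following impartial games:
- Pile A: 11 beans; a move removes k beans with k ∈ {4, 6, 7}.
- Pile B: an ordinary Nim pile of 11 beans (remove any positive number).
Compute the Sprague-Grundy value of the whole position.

Grundy values for pile A (subtraction set {4, 6, 7}):
g(0) = mex{} = 0
g(1) = mex{} = 0
g(2) = mex{} = 0
g(3) = mex{} = 0
g(4) = mex{0} = 1
g(5) = mex{0} = 1
g(6) = mex{0} = 1
g(7) = mex{0} = 1
g(8) = mex{0,1} = 2
g(9) = mex{0,1} = 2
g(10) = mex{0,1} = 2
g(11) = mex{1} = 0
So g(11) = 0.
Pile B is a plain Nim pile of size 11, so its Grundy value is 11.
By the Sprague-Grundy theorem, the Grundy value of a sum of independent games is the XOR of the component values.
Combined value = 0 ⊕ 11 = 11.

11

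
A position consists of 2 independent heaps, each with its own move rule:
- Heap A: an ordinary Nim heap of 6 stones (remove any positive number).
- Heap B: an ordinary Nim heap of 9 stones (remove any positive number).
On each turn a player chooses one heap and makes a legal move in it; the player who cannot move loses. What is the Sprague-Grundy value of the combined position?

15

Heap A is a plain Nim heap of size 6, so its Grundy value is 6.
Heap B is a plain Nim heap of size 9, so its Grundy value is 9.
The value of a disjunctive sum is the nim-sum of the parts.
Combined value = 6 ⊕ 9 = 15.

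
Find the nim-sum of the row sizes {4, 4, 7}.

Compute the nim-sum pairwise:
4 XOR 4 = 0
0 XOR 7 = 7

7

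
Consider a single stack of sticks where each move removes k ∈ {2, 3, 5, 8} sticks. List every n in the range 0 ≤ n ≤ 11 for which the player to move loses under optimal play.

Grundy values for subtraction set {2, 3, 5, 8}:
g(0) = mex{} = 0
g(1) = mex{} = 0
g(2) = mex{0} = 1
g(3) = mex{0} = 1
g(4) = mex{0,1} = 2
g(5) = mex{0,1} = 2
g(6) = mex{0,1,2} = 3
g(7) = mex{1,2} = 0
g(8) = mex{0,1,2,3} = 4
g(9) = mex{0,2,3} = 1
g(10) = mex{0,1,2,4} = 3
g(11) = mex{1,3,4} = 0
The P-positions (g = 0) in 0..11 are 0, 1, 7, 11.

0, 1, 7, 11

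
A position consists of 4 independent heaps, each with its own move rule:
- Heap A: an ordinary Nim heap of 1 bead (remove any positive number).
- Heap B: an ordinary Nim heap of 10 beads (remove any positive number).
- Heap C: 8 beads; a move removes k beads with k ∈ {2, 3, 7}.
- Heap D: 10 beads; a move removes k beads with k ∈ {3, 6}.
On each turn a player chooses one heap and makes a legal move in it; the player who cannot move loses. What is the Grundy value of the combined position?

Heap A is a plain Nim heap of size 1, so its Grundy value is 1.
Heap B is a plain Nim heap of size 10, so its Grundy value is 10.
Build the Grundy sequence for heap C with g(k) = mex{g(k−s) : s ∈ {2, 3, 7}, s ≤ k}:
g(0) = mex{} = 0
g(1) = mex{} = 0
g(2) = mex{0} = 1
g(3) = mex{0} = 1
g(4) = mex{0,1} = 2
g(5) = mex{1} = 0
g(6) = mex{1,2} = 0
g(7) = mex{0,2} = 1
g(8) = mex{0} = 1
So g(8) = 1.
Grundy values for heap D (subtraction set {3, 6}):
g(0) = mex{} = 0
g(1) = mex{} = 0
g(2) = mex{} = 0
g(3) = mex{0} = 1
g(4) = mex{0} = 1
g(5) = mex{0} = 1
g(6) = mex{0,1} = 2
g(7) = mex{0,1} = 2
g(8) = mex{0,1} = 2
g(9) = mex{1,2} = 0
g(10) = mex{1,2} = 0
So g(10) = 0.
The value of a disjunctive sum is the nim-sum of the parts.
Combined value = 1 XOR 10 XOR 1 XOR 0 = 10.

10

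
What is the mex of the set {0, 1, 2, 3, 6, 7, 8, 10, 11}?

The values 0, 1, 2, 3 are all present; 4 is the first non-negative integer missing from the set.

4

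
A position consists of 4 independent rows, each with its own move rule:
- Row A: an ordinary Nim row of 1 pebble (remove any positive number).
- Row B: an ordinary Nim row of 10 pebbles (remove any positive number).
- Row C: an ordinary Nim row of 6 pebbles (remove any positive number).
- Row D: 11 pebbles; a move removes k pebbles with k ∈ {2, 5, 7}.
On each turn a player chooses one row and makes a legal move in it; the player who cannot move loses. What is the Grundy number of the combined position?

14

Row A is a plain Nim row of size 1, so its Grundy value is 1.
Row B is a plain Nim row of size 10, so its Grundy value is 10.
Row C is a plain Nim row of size 6, so its Grundy value is 6.
Grundy values for row D (subtraction set {2, 5, 7}):
g(0) = mex{} = 0
g(1) = mex{} = 0
g(2) = mex{0} = 1
g(3) = mex{0} = 1
g(4) = mex{1} = 0
g(5) = mex{0,1} = 2
g(6) = mex{0} = 1
g(7) = mex{0,1,2} = 3
g(8) = mex{0,1} = 2
g(9) = mex{0,1,3} = 2
g(10) = mex{1,2} = 0
g(11) = mex{0,1,2} = 3
So g(11) = 3.
The value of a disjunctive sum is the nim-sum of the parts.
Combined value = 1 ⊕ 10 ⊕ 6 ⊕ 3 = 14.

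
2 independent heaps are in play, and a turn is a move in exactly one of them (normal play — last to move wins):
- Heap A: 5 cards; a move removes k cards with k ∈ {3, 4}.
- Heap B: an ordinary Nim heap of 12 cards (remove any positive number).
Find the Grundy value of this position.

13

For heap A, compute g(0), g(1), … with moves {3, 4}:
g(0) = mex{} = 0
g(1) = mex{} = 0
g(2) = mex{} = 0
g(3) = mex{0} = 1
g(4) = mex{0} = 1
g(5) = mex{0} = 1
So g(5) = 1.
Heap B is a plain Nim heap of size 12, so its Grundy value is 12.
By the Sprague-Grundy theorem, the Grundy value of a sum of independent games is the XOR of the component values.
Combined value = 1 XOR 12 = 13.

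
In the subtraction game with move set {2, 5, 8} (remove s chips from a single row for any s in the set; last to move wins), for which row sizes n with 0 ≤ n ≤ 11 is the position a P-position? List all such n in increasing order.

0, 1, 4, 7, 10, 11

Grundy values for subtraction set {2, 5, 8}:
g(0) = mex{} = 0
g(1) = mex{} = 0
g(2) = mex{0} = 1
g(3) = mex{0} = 1
g(4) = mex{1} = 0
g(5) = mex{0,1} = 2
g(6) = mex{0} = 1
g(7) = mex{1,2} = 0
g(8) = mex{0,1} = 2
g(9) = mex{0} = 1
g(10) = mex{1,2} = 0
g(11) = mex{1} = 0
The P-positions (g = 0) in 0..11 are 0, 1, 4, 7, 10, 11.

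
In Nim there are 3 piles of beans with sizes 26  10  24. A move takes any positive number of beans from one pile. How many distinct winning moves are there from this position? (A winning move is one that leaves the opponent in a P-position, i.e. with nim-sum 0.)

Compute the nim-sum pairwise:
26 XOR 10 = 16
16 XOR 24 = 8
The overall nim-sum is X = 8. A pile of size p has a winning move iff p XOR X < p (reduce it to p XOR X).
  26: 26 XOR 8 = 18 < 26 — winning move (to 18).
  10: 10 XOR 8 = 2 < 10 — winning move (to 2).
  24: 24 XOR 8 = 16 < 24 — winning move (to 16).
That gives 3 winning moves.

3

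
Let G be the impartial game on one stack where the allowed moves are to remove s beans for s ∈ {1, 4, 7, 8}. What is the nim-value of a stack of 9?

2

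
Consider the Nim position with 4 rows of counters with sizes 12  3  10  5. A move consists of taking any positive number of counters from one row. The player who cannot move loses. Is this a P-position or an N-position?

Compute the nim-sum pairwise:
12 ⊕ 3 = 15
15 ⊕ 10 = 5
5 ⊕ 5 = 0
The nim-sum is 0, so this is a P-position: the player to move is in a losing position under optimal play.

P-position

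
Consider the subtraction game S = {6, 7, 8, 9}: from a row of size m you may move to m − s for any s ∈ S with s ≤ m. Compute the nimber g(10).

Build the Grundy sequence with g(k) = mex{g(k−s) : s ∈ {6, 7, 8, 9}, s ≤ k}:
k:     0  1  2  3  4  5  6  7  8  9 10
g(k):  0  0  0  0  0  0  1  1  1  1  1
So g(10) = 1.

1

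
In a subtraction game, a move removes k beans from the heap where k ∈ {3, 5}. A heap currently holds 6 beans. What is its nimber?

Compute g(0), g(1), … for moves {3, 5}:
g(0) = mex{} = 0
g(1) = mex{} = 0
g(2) = mex{} = 0
g(3) = mex{0} = 1
g(4) = mex{0} = 1
g(5) = mex{0} = 1
g(6) = mex{0,1} = 2
So g(6) = 2.

2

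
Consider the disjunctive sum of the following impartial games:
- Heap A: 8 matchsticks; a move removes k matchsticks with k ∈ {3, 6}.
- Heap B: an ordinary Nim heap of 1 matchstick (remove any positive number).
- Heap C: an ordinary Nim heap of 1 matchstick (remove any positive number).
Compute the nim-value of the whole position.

2

For heap A, compute g(0), g(1), … with moves {3, 6}:
k:     0  1  2  3  4  5  6  7  8
g(k):  0  0  0  1  1  1  2  2  2
So g(8) = 2.
Heap B is a plain Nim heap of size 1, so its Grundy value is 1.
Heap C is a plain Nim heap of size 1, so its Grundy value is 1.
The value of a disjunctive sum is the nim-sum of the parts.
Combined value = 2 ⊕ 1 ⊕ 1 = 2.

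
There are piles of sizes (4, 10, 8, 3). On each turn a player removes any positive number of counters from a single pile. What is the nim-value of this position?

5

Nim-sum: 4 ⊕ 10 ⊕ 8 ⊕ 3 = 5.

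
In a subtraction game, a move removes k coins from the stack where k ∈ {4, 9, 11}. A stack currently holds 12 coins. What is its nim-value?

Grundy values for subtraction set {4, 9, 11}:
k:     0  1  2  3  4  5  6  7  8  9 10 11 12
g(k):  0  0  0  0  1  1  1  1  0  2  2  2  1
So g(12) = 1.

1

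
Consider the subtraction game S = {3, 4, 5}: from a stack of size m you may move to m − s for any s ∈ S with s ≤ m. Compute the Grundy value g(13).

Build the Grundy sequence with g(k) = mex{g(k−s) : s ∈ {3, 4, 5}, s ≤ k}:
k:     0  1  2  3  4  5  6  7  8  9 10 11 12 13
g(k):  0  0  0  1  1  1  2  2  0  0  0  1  1  1
So g(13) = 1.

1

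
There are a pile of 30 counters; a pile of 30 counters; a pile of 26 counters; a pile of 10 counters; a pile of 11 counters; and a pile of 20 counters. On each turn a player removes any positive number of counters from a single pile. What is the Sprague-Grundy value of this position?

Compute the nim-sum pairwise:
30 XOR 30 = 0
0 XOR 26 = 26
26 XOR 10 = 16
16 XOR 11 = 27
27 XOR 20 = 15

15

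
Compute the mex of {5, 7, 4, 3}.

0 is not in the set, so the mex is 0.

0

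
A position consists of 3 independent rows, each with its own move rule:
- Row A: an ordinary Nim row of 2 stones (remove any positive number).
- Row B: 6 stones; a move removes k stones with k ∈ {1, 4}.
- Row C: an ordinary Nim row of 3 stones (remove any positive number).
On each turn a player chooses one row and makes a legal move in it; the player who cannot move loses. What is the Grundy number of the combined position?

0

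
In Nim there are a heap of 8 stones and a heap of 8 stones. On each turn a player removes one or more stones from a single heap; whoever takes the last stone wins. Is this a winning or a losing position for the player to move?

Losing position

Write each in binary and XOR column by column:
  1000  (8)
  1000  (8)
  ----
  0000  (0)
The nim-sum is 0, so this is a P-position: the player to move is in a losing position under optimal play.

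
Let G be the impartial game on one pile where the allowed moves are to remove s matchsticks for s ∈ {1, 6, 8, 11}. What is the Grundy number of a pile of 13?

2

Grundy values for subtraction set {1, 6, 8, 11}:
g(0) = mex{} = 0
g(1) = mex{0} = 1
g(2) = mex{1} = 0
g(3) = mex{0} = 1
g(4) = mex{1} = 0
g(5) = mex{0} = 1
g(6) = mex{0,1} = 2
g(7) = mex{1,2} = 0
g(8) = mex{0} = 1
g(9) = mex{1} = 0
g(10) = mex{0} = 1
g(11) = mex{0,1} = 2
g(12) = mex{0,1,2} = 3
g(13) = mex{0,1,3} = 2
So g(13) = 2.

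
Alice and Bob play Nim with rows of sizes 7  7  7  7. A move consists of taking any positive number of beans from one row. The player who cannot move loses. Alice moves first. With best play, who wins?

In binary:
  111  (7)
  111  (7)
  111  (7)
  111  (7)
  ---
  000  (0)
The nim-sum is 0, so this is a P-position: the player to move is in a losing position under optimal play; Alice is about to move from it and so loses — Bob wins.

Bob wins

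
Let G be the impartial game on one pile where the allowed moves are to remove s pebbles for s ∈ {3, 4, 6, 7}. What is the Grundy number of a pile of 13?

1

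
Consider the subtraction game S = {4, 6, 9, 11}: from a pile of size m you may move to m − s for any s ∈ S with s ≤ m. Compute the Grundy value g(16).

0

Build the Grundy sequence with g(k) = mex{g(k−s) : s ∈ {4, 6, 9, 11}, s ≤ k}:
k:     0  1  2  3  4  5  6  7  8  9 10 11 12 13 14 15 16
g(k):  0  0  0  0  1  1  1  1  2  2  2  2  3  3  3  0  0
So g(16) = 0.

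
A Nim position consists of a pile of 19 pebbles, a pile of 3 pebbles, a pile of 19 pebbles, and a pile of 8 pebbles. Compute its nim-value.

11

Nim-sum: 19 ⊕ 3 ⊕ 19 ⊕ 8 = 11.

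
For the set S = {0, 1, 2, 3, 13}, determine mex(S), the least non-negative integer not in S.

The values 0, 1, 2, 3 are all present; 4 is the first non-negative integer missing from the set.

4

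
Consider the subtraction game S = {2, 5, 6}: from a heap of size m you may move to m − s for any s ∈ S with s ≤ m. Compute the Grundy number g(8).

0

Build the Grundy sequence with g(k) = mex{g(k−s) : s ∈ {2, 5, 6}, s ≤ k}:
g(0) = mex{} = 0
g(1) = mex{} = 0
g(2) = mex{0} = 1
g(3) = mex{0} = 1
g(4) = mex{1} = 0
g(5) = mex{0,1} = 2
g(6) = mex{0} = 1
g(7) = mex{0,1,2} = 3
g(8) = mex{1} = 0
So g(8) = 0.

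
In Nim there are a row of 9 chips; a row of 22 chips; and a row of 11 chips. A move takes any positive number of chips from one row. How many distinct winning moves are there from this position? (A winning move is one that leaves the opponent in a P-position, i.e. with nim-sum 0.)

1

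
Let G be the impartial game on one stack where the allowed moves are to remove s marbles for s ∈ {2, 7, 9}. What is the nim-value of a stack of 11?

3

Compute g(0), g(1), … for moves {2, 7, 9}:
g(0) = mex{} = 0
g(1) = mex{} = 0
g(2) = mex{0} = 1
g(3) = mex{0} = 1
g(4) = mex{1} = 0
g(5) = mex{1} = 0
g(6) = mex{0} = 1
g(7) = mex{0} = 1
g(8) = mex{0,1} = 2
g(9) = mex{0,1} = 2
g(10) = mex{0,1,2} = 3
g(11) = mex{0,1,2} = 3
So g(11) = 3.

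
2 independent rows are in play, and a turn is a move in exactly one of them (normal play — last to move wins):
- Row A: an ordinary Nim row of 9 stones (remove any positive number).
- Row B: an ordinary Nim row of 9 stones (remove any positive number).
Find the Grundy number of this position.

Row A is a plain Nim row of size 9, so its Grundy value is 9.
Row B is a plain Nim row of size 9, so its Grundy value is 9.
By the Sprague-Grundy theorem, the Grundy value of a sum of independent games is the XOR of the component values.
Combined value = 9 XOR 9 = 0.

0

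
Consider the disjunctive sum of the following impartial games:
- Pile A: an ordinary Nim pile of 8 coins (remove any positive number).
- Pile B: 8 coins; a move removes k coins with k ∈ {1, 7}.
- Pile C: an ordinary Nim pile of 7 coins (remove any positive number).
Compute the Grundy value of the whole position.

15

Pile A is a plain Nim pile of size 8, so its Grundy value is 8.
Grundy values for pile B (subtraction set {1, 7}):
g(0) = mex{} = 0
g(1) = mex{0} = 1
g(2) = mex{1} = 0
g(3) = mex{0} = 1
g(4) = mex{1} = 0
g(5) = mex{0} = 1
g(6) = mex{1} = 0
g(7) = mex{0} = 1
g(8) = mex{1} = 0
So g(8) = 0.
Pile C is a plain Nim pile of size 7, so its Grundy value is 7.
By the Sprague-Grundy theorem, the Grundy value of a sum of independent games is the XOR of the component values.
Combined value = 8 ⊕ 0 ⊕ 7 = 15.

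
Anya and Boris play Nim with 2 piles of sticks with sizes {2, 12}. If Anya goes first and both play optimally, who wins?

Anya wins

Compute the nim-sum pairwise:
2 XOR 12 = 14
The nim-sum is 14 ≠ 0, so this is an N-position: the player to move can win; Anya has a winning move.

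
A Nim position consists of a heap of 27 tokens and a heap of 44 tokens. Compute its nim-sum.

Nim-sum: 27 ⊕ 44 = 55.

55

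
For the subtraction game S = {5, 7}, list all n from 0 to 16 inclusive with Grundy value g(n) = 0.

Grundy values for subtraction set {5, 7}:
k:     0  1  2  3  4  5  6  7  8  9 10 11 12 13 14 15 16
g(k):  0  0  0  0  0  1  1  1  1  1  2  2  0  0  0  0  0
The P-positions (g = 0) in 0..16 are 0, 1, 2, 3, 4, 12, 13, 14, 15, 16.

0, 1, 2, 3, 4, 12, 13, 14, 15, 16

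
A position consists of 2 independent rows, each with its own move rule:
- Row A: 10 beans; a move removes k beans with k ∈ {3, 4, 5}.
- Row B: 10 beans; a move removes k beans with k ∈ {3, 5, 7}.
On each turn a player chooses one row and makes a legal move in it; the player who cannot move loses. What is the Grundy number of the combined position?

0

For row A, compute g(0), g(1), … with moves {3, 4, 5}:
k:     0  1  2  3  4  5  6  7  8  9 10
g(k):  0  0  0  1  1  1  2  2  0  0  0
So g(10) = 0.
For row B, compute g(0), g(1), … with moves {3, 5, 7}:
g(0) = mex{} = 0
g(1) = mex{} = 0
g(2) = mex{} = 0
g(3) = mex{0} = 1
g(4) = mex{0} = 1
g(5) = mex{0} = 1
g(6) = mex{0,1} = 2
g(7) = mex{0,1} = 2
g(8) = mex{0,1} = 2
g(9) = mex{0,1,2} = 3
g(10) = mex{1,2} = 0
So g(10) = 0.
The value of a disjunctive sum is the nim-sum of the parts.
Combined value = 0 ⊕ 0 = 0.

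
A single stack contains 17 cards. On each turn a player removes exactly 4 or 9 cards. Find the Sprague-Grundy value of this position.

Build the Grundy sequence with g(k) = mex{g(k−s) : s ∈ {4, 9}, s ≤ k}:
k:     0  1  2  3  4  5  6  7  8  9 10 11 12 13 14 15 16 17
g(k):  0  0  0  0  1  1  1  1  0  2  2  2  1  0  0  0  0  1
So g(17) = 1.

1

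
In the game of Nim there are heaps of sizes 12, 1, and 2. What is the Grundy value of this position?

15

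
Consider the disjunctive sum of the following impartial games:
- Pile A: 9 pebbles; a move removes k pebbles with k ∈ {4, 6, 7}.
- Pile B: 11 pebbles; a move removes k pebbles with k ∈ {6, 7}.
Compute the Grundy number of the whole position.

For pile A, compute g(0), g(1), … with moves {4, 6, 7}:
k:     0  1  2  3  4  5  6  7  8  9
g(k):  0  0  0  0  1  1  1  1  2  2
So g(9) = 2.
Grundy values for pile B (subtraction set {6, 7}):
g(0) = mex{} = 0
g(1) = mex{} = 0
g(2) = mex{} = 0
g(3) = mex{} = 0
g(4) = mex{} = 0
g(5) = mex{} = 0
g(6) = mex{0} = 1
g(7) = mex{0} = 1
g(8) = mex{0} = 1
g(9) = mex{0} = 1
g(10) = mex{0} = 1
g(11) = mex{0} = 1
So g(11) = 1.
The value of a disjunctive sum is the nim-sum of the parts.
Combined value = 2 ⊕ 1 = 3.

3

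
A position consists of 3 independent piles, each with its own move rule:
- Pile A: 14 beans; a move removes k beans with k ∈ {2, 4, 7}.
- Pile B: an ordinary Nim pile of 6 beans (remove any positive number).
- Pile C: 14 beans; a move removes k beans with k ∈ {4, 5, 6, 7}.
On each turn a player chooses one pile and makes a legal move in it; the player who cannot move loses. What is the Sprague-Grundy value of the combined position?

Grundy values for pile A (subtraction set {2, 4, 7}):
g(0) = mex{} = 0
g(1) = mex{} = 0
g(2) = mex{0} = 1
g(3) = mex{0} = 1
g(4) = mex{0,1} = 2
g(5) = mex{0,1} = 2
g(6) = mex{1,2} = 0
g(7) = mex{0,1,2} = 3
g(8) = mex{0,2} = 1
g(9) = mex{1,2,3} = 0
g(10) = mex{0,1} = 2
g(11) = mex{0,2,3} = 1
g(12) = mex{1,2} = 0
g(13) = mex{0,1} = 2
g(14) = mex{0,2,3} = 1
So g(14) = 1.
Pile B is a plain Nim pile of size 6, so its Grundy value is 6.
Build the Grundy sequence for pile C with g(k) = mex{g(k−s) : s ∈ {4, 5, 6, 7}, s ≤ k}:
g(0) = mex{} = 0
g(1) = mex{} = 0
g(2) = mex{} = 0
g(3) = mex{} = 0
g(4) = mex{0} = 1
g(5) = mex{0} = 1
g(6) = mex{0} = 1
g(7) = mex{0} = 1
g(8) = mex{0,1} = 2
g(9) = mex{0,1} = 2
g(10) = mex{0,1} = 2
g(11) = mex{1} = 0
g(12) = mex{1,2} = 0
g(13) = mex{1,2} = 0
g(14) = mex{1,2} = 0
So g(14) = 0.
The value of a disjunctive sum is the nim-sum of the parts.
Combined value = 1 XOR 6 XOR 0 = 7.

7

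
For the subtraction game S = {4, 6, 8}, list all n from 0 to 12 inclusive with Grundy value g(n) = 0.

0, 1, 2, 3, 12

Compute g(0), g(1), … for moves {4, 6, 8}:
g(0) = mex{} = 0
g(1) = mex{} = 0
g(2) = mex{} = 0
g(3) = mex{} = 0
g(4) = mex{0} = 1
g(5) = mex{0} = 1
g(6) = mex{0} = 1
g(7) = mex{0} = 1
g(8) = mex{0,1} = 2
g(9) = mex{0,1} = 2
g(10) = mex{0,1} = 2
g(11) = mex{0,1} = 2
g(12) = mex{1,2} = 0
The P-positions (g = 0) in 0..12 are 0, 1, 2, 3, 12.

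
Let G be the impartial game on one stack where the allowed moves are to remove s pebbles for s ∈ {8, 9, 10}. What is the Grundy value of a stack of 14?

1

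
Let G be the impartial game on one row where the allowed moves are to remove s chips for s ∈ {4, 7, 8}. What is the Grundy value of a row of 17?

1

Compute g(0), g(1), … for moves {4, 7, 8}:
k:     0  1  2  3  4  5  6  7  8  9 10 11 12 13 14 15 16 17
g(k):  0  0  0  0  1  1  1  1  2  2  2  2  0  0  0  0  1  1
So g(17) = 1.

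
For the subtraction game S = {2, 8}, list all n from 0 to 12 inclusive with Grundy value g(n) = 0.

Grundy values for subtraction set {2, 8}:
g(0) = mex{} = 0
g(1) = mex{} = 0
g(2) = mex{0} = 1
g(3) = mex{0} = 1
g(4) = mex{1} = 0
g(5) = mex{1} = 0
g(6) = mex{0} = 1
g(7) = mex{0} = 1
g(8) = mex{0,1} = 2
g(9) = mex{0,1} = 2
g(10) = mex{1,2} = 0
g(11) = mex{1,2} = 0
g(12) = mex{0} = 1
The P-positions (g = 0) in 0..12 are 0, 1, 4, 5, 10, 11.

0, 1, 4, 5, 10, 11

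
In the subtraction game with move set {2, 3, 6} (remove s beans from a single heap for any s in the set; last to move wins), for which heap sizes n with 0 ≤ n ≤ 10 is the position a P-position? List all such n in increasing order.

0, 1, 5, 9, 10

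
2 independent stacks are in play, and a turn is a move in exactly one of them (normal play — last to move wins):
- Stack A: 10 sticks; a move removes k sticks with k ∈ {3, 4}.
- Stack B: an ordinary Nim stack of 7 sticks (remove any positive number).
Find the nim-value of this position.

Build the Grundy sequence for stack A with g(k) = mex{g(k−s) : s ∈ {3, 4}, s ≤ k}:
k:     0  1  2  3  4  5  6  7  8  9 10
g(k):  0  0  0  1  1  1  2  0  0  0  1
So g(10) = 1.
Stack B is a plain Nim stack of size 7, so its Grundy value is 7.
By the Sprague-Grundy theorem, the Grundy value of a sum of independent games is the XOR of the component values.
Combined value = 1 ⊕ 7 = 6.

6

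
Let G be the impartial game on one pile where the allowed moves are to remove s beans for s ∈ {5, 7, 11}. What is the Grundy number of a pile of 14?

2

Compute g(0), g(1), … for moves {5, 7, 11}:
g(0) = mex{} = 0
g(1) = mex{} = 0
g(2) = mex{} = 0
g(3) = mex{} = 0
g(4) = mex{} = 0
g(5) = mex{0} = 1
g(6) = mex{0} = 1
g(7) = mex{0} = 1
g(8) = mex{0} = 1
g(9) = mex{0} = 1
g(10) = mex{0,1} = 2
g(11) = mex{0,1} = 2
g(12) = mex{0,1} = 2
g(13) = mex{0,1} = 2
g(14) = mex{0,1} = 2
So g(14) = 2.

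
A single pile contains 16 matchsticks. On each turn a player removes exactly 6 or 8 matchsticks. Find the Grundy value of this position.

Compute g(0), g(1), … for moves {6, 8}:
k:     0  1  2  3  4  5  6  7  8  9 10 11 12 13 14 15 16
g(k):  0  0  0  0  0  0  1  1  1  1  1  1  2  2  0  0  0
So g(16) = 0.

0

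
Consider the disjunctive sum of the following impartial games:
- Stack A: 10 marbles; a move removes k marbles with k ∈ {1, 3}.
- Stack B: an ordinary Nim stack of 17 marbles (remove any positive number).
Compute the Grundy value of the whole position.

Grundy values for stack A (subtraction set {1, 3}):
k:     0  1  2  3  4  5  6  7  8  9 10
g(k):  0  1  0  1  0  1  0  1  0  1  0
So g(10) = 0.
Stack B is a plain Nim stack of size 17, so its Grundy value is 17.
By the Sprague-Grundy theorem, the Grundy value of a sum of independent games is the XOR of the component values.
Combined value = 0 ⊕ 17 = 17.

17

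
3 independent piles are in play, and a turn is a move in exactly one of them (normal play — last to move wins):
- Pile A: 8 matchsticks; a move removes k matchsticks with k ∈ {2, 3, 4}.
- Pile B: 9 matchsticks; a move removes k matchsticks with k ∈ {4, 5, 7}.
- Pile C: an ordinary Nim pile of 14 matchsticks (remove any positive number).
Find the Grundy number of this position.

13

For pile A, compute g(0), g(1), … with moves {2, 3, 4}:
g(0) = mex{} = 0
g(1) = mex{} = 0
g(2) = mex{0} = 1
g(3) = mex{0} = 1
g(4) = mex{0,1} = 2
g(5) = mex{0,1} = 2
g(6) = mex{1,2} = 0
g(7) = mex{1,2} = 0
g(8) = mex{0,2} = 1
So g(8) = 1.
Grundy values for pile B (subtraction set {4, 5, 7}):
g(0) = mex{} = 0
g(1) = mex{} = 0
g(2) = mex{} = 0
g(3) = mex{} = 0
g(4) = mex{0} = 1
g(5) = mex{0} = 1
g(6) = mex{0} = 1
g(7) = mex{0} = 1
g(8) = mex{0,1} = 2
g(9) = mex{0,1} = 2
So g(9) = 2.
Pile C is a plain Nim pile of size 14, so its Grundy value is 14.
By the Sprague-Grundy theorem, the Grundy value of a sum of independent games is the XOR of the component values.
Combined value = 1 XOR 2 XOR 14 = 13.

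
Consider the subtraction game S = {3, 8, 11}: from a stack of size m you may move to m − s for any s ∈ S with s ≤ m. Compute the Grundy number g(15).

Grundy values for subtraction set {3, 8, 11}:
k:     0  1  2  3  4  5  6  7  8  9 10 11 12 13 14 15
g(k):  0  0  0  1  1  1  0  0  2  1  1  3  2  2  2  3
So g(15) = 3.

3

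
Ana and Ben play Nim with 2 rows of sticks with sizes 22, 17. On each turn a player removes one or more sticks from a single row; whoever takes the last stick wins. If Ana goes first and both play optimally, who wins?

Ana wins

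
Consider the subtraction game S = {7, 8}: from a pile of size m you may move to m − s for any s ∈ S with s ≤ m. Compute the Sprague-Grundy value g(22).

Build the Grundy sequence with g(k) = mex{g(k−s) : s ∈ {7, 8}, s ≤ k}:
k:     0  1  2  3  4  5  6  7  8  9 10 11 12 13 14 15 16 17 18 19 20 21 22
g(k):  0  0  0  0  0  0  0  1  1  1  1  1  1  1  2  0  0  0  0  0  0  0  1
So g(22) = 1.

1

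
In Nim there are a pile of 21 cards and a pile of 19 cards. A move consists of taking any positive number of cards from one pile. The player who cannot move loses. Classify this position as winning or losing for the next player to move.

Winning position

In binary:
  10101  (21)
  10011  (19)
  -----
  00110  (6)
The nim-sum is 6 ≠ 0, so this is an N-position: the player to move can win.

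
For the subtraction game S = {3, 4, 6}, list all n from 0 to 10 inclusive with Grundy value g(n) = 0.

0, 1, 2, 9, 10

Build the Grundy sequence with g(k) = mex{g(k−s) : s ∈ {3, 4, 6}, s ≤ k}:
g(0) = mex{} = 0
g(1) = mex{} = 0
g(2) = mex{} = 0
g(3) = mex{0} = 1
g(4) = mex{0} = 1
g(5) = mex{0} = 1
g(6) = mex{0,1} = 2
g(7) = mex{0,1} = 2
g(8) = mex{0,1} = 2
g(9) = mex{1,2} = 0
g(10) = mex{1,2} = 0
The P-positions (g = 0) in 0..10 are 0, 1, 2, 9, 10.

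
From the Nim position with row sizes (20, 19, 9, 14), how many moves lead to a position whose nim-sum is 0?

Compute the nim-sum pairwise:
20 ⊕ 19 = 7
7 ⊕ 9 = 14
14 ⊕ 14 = 0
The nim-sum is already 0, so every move leaves a nonzero nim-sum — there are no winning moves.

0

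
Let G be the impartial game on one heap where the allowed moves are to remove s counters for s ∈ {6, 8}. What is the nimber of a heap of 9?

Compute g(0), g(1), … for moves {6, 8}:
k:     0  1  2  3  4  5  6  7  8  9
g(k):  0  0  0  0  0  0  1  1  1  1
So g(9) = 1.

1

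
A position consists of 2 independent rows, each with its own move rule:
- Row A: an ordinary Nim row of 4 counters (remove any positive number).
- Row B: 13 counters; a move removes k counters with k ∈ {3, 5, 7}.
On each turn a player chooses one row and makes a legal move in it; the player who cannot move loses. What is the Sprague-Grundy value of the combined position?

5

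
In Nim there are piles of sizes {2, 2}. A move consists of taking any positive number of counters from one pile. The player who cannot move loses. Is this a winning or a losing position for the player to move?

Losing position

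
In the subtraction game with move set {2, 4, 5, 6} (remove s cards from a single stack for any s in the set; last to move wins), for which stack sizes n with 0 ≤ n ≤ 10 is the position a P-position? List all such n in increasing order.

0, 1, 8, 9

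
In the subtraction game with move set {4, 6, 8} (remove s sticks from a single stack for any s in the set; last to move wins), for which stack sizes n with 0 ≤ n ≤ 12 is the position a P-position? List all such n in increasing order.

0, 1, 2, 3, 12

Grundy values for subtraction set {4, 6, 8}:
k:     0  1  2  3  4  5  6  7  8  9 10 11 12
g(k):  0  0  0  0  1  1  1  1  2  2  2  2  0
The P-positions (g = 0) in 0..12 are 0, 1, 2, 3, 12.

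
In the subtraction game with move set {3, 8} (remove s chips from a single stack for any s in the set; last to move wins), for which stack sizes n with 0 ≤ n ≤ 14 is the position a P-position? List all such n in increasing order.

0, 1, 2, 6, 7, 11, 12, 13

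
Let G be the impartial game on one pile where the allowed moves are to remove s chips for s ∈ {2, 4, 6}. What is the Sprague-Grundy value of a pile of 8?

0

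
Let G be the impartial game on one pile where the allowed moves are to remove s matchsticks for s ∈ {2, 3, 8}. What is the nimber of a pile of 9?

Grundy values for subtraction set {2, 3, 8}:
k:     0  1  2  3  4  5  6  7  8  9
g(k):  0  0  1  1  2  0  0  1  1  2
So g(9) = 2.

2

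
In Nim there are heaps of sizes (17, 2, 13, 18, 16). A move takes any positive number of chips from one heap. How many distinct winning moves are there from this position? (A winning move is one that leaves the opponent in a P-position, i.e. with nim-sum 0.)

3

Compute the nim-sum pairwise:
17 ^ 2 = 19
19 ^ 13 = 30
30 ^ 18 = 12
12 ^ 16 = 28
The overall nim-sum is X = 28. A heap of size p has a winning move iff p XOR X < p (reduce it to p XOR X).
  17: 17 XOR 28 = 13 < 17 — winning move (to 13).
  2: 2 XOR 28 = 30 ≥ 2 — no move.
  13: 13 XOR 28 = 17 ≥ 13 — no move.
  18: 18 XOR 28 = 14 < 18 — winning move (to 14).
  16: 16 XOR 28 = 12 < 16 — winning move (to 12).
That gives 3 winning moves.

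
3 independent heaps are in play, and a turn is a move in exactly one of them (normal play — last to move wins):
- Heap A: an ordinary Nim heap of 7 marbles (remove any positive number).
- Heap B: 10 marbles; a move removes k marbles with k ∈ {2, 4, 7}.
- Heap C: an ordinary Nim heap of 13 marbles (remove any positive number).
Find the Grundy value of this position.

Heap A is a plain Nim heap of size 7, so its Grundy value is 7.
Grundy values for heap B (subtraction set {2, 4, 7}):
k:     0  1  2  3  4  5  6  7  8  9 10
g(k):  0  0  1  1  2  2  0  3  1  0  2
So g(10) = 2.
Heap C is a plain Nim heap of size 13, so its Grundy value is 13.
By the Sprague-Grundy theorem, the Grundy value of a sum of independent games is the XOR of the component values.
Combined value = 7 ⊕ 2 ⊕ 13 = 8.

8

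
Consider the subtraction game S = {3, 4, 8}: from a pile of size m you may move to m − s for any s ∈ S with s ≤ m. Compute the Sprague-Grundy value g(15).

Build the Grundy sequence with g(k) = mex{g(k−s) : s ∈ {3, 4, 8}, s ≤ k}:
k:     0  1  2  3  4  5  6  7  8  9 10 11 12 13 14 15
g(k):  0  0  0  1  1  1  2  0  2  3  1  3  0  0  0  1
So g(15) = 1.

1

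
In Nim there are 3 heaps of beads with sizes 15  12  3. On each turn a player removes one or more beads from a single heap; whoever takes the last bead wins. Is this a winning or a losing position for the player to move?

Compute the nim-sum pairwise:
15 ^ 12 = 3
3 ^ 3 = 0
The nim-sum is 0, so this is a P-position: the player to move is in a losing position under optimal play.

Losing position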